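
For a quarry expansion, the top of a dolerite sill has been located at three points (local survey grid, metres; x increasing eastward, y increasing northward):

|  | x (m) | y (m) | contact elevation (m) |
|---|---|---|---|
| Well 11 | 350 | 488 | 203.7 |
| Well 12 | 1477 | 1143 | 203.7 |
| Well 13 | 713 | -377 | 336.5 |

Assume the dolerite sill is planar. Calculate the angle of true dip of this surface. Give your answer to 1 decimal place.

8.1°

Two edge vectors: Well 11→Well 12 = (1127, 655, 0), Well 11→Well 13 = (363, -865, 132.8).
Normal n = (Well 11→Well 12) × (Well 11→Well 13) = (86984, -149665.6, -1212620).
So ∂z/∂x = −n_x/n_z = 0.07173 and ∂z/∂y = −n_y/n_z = −0.12342.
Gradient magnitude |∇z| = √(a² + b²) = √(0.00515 + 0.01523) = 0.14275.
True dip = arctan(0.14275) = 8.1°, dipping toward NNW (azimuth ≈ 330°).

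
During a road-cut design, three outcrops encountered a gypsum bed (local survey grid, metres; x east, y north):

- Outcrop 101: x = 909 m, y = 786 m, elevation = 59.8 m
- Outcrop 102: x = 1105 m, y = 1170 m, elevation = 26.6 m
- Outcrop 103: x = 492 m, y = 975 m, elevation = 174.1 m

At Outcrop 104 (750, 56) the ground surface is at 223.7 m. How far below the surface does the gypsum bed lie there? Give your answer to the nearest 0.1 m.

155.1 m

Let the plane be z = a·x + b·y + c.
Outcrop 102−Outcrop 101: 196a + 384b = −33.2;  Outcrop 103−Outcrop 101: −417a + 189b = 114.3.
Solving gives a = −0.254428, b = 0.043406.
Then c = 59.8 − a·909 − b·786 = 256.96.
At (750, 56): z_contact = −190.82 + 2.43 + 256.96 = 68.57 m.
Depth below ground = 223.7 − 68.57 = 155.1 m.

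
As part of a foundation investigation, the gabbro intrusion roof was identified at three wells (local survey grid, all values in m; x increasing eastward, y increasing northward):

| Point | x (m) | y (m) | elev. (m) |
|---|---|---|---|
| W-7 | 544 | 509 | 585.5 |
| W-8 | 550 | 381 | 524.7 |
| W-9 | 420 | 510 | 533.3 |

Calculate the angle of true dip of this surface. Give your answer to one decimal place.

Two edge vectors: W-7→W-8 = (6, -128, -60.8), W-7→W-9 = (-124, 1, -52.2).
Normal n = (W-7→W-8) × (W-7→W-9) = (6742.4, 7852.4, -15866).
So ∂z/∂x = −n_x/n_z = 0.42496 and ∂z/∂y = −n_y/n_z = 0.49492.
Gradient magnitude |∇z| = √(a² + b²) = √(0.18059 + 0.24495) = 0.65233.
True dip = arctan(0.65233) = 33.1°, dipping toward SW (azimuth ≈ 221°).

33.1°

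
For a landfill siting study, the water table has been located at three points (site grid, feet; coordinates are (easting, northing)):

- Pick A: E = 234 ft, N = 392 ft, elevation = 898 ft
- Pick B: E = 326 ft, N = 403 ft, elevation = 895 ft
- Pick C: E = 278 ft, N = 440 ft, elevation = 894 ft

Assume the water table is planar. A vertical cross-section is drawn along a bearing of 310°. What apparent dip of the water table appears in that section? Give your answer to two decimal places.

Let the plane be z = a·E + b·N + c.
Pick B−Pick A: 92a + 11b = −3;  Pick C−Pick A: 44a + 48b = −4.
Solving gives a = −0.02543, b = −0.06002.
Unit vector along 310° is (sin 310°, cos 310°) = (-0.7660, 0.6428).
Slope in that direction = a·(-0.7660) + b·(0.6428) = −0.01910.
Apparent dip = arctan|0.01910| = 1.09° (true dip is 3.7°, so apparent ≤ true as expected).

1.09°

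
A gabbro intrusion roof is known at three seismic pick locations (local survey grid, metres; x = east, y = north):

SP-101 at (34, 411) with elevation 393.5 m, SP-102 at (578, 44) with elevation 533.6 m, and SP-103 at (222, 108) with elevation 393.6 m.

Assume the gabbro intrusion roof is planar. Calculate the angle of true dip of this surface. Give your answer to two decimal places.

Two edge vectors: SP-101→SP-102 = (544, -367, 140.1), SP-101→SP-103 = (188, -303, 0.1).
Normal n = (SP-101→SP-102) × (SP-101→SP-103) = (42413.6, 26284.4, -95836).
So ∂z/∂x = −n_x/n_z = 0.44256 and ∂z/∂y = −n_y/n_z = 0.27426.
Gradient magnitude |∇z| = √(a² + b²) = √(0.19586 + 0.07522) = 0.52066.
True dip = arctan(0.52066) = 27.50°, dipping toward WSW (azimuth ≈ 238°).

27.50°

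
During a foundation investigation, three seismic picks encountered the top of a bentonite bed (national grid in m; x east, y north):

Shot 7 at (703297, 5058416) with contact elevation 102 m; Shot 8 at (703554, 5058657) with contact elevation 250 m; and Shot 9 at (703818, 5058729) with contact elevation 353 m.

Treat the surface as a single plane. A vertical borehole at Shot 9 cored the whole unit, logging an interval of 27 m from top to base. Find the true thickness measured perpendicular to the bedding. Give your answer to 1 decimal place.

Let the plane be z = a·x + b·y + c.
Shot 8−Shot 7: 257a + 241b = 148;  Shot 9−Shot 7: 521a + 313b = 251.
Solving gives a = 0.31398, b = 0.27928.
|∇z| = √(a²+b²) = 0.42022, so dip δ = arctan(0.42022) = 22.79°.
True thickness = vertical thickness × cos δ = 27 × cos 22.79° = 24.9 m.

24.9 m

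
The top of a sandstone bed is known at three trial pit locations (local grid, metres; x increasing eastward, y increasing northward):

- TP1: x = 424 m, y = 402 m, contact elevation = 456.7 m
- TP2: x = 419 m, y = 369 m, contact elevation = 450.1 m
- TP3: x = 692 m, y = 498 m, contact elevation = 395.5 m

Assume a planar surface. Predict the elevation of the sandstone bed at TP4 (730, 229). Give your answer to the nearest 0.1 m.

316.7 m

Let the plane be z = a·x + b·y + c.
TP2−TP1: −5a − 33b = −6.6;  TP3−TP1: 268a + 96b = −61.2.
Solving gives a = −0.31722, b = 0.24806.
Then c = 456.7 − a·424 − b·402 = 491.48.
At (730, 229): z = −231.6 + 56.8 + 491.48 = 316.7 m.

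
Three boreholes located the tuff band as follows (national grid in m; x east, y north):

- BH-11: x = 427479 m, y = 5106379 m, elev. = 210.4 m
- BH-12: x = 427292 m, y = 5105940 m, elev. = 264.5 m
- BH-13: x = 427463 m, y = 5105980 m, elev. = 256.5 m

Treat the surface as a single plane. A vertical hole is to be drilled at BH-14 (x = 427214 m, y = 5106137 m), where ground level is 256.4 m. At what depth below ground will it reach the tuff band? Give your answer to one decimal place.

Let the plane be z = a·x + b·y + c.
BH-12−BH-11: −187a − 439b = 54.1;  BH-13−BH-11: −16a − 399b = 46.1.
Solving gives a = −0.019944074, b = −0.114739085.
Then c = 210.4 − a·427479 − b·5106379 = 594637.33.
At (427214, 5106137): z_contact = −8520.39 − 585873.49 + 594637.33 = 243.45 m.
Depth below ground = 256.4 − 243.45 = 12.9 m.

12.9 m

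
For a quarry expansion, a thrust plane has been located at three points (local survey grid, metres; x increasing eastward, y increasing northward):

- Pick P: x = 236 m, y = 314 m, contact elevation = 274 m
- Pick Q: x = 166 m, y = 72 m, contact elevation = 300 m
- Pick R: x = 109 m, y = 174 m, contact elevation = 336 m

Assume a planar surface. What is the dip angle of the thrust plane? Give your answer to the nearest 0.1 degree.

Two edge vectors: Pick P→Pick Q = (-70, -242, 26), Pick P→Pick R = (-127, -140, 62).
Normal n = (Pick P→Pick Q) × (Pick P→Pick R) = (-11364, 1038, -20934).
So ∂z/∂x = −n_x/n_z = −0.54285 and ∂z/∂y = −n_y/n_z = 0.04958.
Gradient magnitude |∇z| = √(a² + b²) = √(0.29468 + 0.00246) = 0.54511.
True dip = arctan(0.54511) = 28.6°, dipping toward E (azimuth ≈ 095°).

28.6°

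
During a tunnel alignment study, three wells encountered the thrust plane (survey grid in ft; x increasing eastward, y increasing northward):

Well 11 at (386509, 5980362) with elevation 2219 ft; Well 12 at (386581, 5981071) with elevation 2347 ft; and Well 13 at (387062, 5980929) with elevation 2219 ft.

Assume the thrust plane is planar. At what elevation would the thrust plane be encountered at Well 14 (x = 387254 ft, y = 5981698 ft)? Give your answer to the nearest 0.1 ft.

Let the plane be z = a·x + b·y + c.
Well 12−Well 11: 72a + 709b = 128;  Well 13−Well 11: 553a + 567b = 0.
Solving gives a = −0.206620299, b = 0.201518564.
Then c = 2219 − a·386509 − b·5980362 = −1123074.35.
At (387254, 5981698): z = −80014.5 + 1205423.2 − 1123074.35 = 2334.3 ft.

2334.3 ft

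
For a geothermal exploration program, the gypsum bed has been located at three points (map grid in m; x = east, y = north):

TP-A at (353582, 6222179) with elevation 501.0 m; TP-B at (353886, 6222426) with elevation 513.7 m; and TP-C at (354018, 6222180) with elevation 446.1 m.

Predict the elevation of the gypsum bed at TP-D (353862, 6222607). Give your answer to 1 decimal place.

Let the plane be z = a·x + b·y + c.
TP-B−TP-A: 304a + 247b = 12.7;  TP-C−TP-A: 436a + 1b = −54.9.
Solving gives a = −0.126392148, b = 0.206976571.
Then c = 501 − a·353582 − b·6222179 = −1242654.28.
At (353862, 6222607): z = −44725.4 + 1287933.9 − 1242654.28 = 554.2 m.

554.2 m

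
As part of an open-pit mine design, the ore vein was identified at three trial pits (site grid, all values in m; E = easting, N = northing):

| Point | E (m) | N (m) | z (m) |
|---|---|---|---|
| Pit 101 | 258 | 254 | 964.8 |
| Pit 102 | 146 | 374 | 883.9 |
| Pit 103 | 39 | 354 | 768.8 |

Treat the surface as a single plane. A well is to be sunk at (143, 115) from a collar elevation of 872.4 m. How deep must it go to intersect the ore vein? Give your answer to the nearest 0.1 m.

64.3 m

Two edge vectors: Pit 101→Pit 102 = (-112, 120, -80.9), Pit 101→Pit 103 = (-219, 100, -196).
Normal n = (Pit 101→Pit 102) × (Pit 101→Pit 103) = (-15430, -4234.9, 15080).
So ∂z/∂E = −n_x/n_z = 1.02321 and ∂z/∂N = −n_y/n_z = 0.28083.
Intercept c from Pit 101: 964.8 − 263.99 − 71.33 = 629.48.
At (143, 115): z_contact = 146.32 + 32.30 + 629.48 = 808.10 m.
Depth below ground = 872.4 − 808.10 = 64.3 m.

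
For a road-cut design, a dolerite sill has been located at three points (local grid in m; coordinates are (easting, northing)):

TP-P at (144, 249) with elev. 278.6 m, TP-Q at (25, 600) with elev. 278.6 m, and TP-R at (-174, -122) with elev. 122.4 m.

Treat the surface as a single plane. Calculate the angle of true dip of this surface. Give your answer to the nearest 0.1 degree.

20.4°

Let the plane be z = a·E + b·N + c.
TP-Q−TP-P: −119a + 351b = 0;  TP-R−TP-P: −318a − 371b = −156.2.
Solving gives a = 0.35198, b = 0.11933.
Gradient magnitude |∇z| = √(a² + b²) = √(0.12389 + 0.01424) = 0.37165.
True dip = arctan(0.37165) = 20.4°, dipping toward WSW (azimuth ≈ 251°).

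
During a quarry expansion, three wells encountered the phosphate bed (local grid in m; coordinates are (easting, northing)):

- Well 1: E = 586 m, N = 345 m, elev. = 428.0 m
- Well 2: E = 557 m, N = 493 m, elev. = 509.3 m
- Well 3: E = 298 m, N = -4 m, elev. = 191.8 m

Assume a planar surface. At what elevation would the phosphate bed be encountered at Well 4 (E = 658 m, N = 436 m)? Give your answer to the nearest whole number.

489 m

Let the plane be z = a·E + b·N + c.
Well 2−Well 1: −29a + 148b = 81.3;  Well 3−Well 1: −288a − 349b = −236.2.
Solving gives a = 0.12483, b = 0.57378.
Then c = 428 − a·586 − b·345 = 156.90.
At (658, 436): z = 82.1 + 250.2 + 156.90 = 489.2 m.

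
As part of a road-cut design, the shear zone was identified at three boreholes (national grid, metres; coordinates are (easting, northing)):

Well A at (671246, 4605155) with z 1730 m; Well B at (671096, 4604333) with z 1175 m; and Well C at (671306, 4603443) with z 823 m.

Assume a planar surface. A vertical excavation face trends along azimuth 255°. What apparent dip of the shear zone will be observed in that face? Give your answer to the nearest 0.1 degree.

38.3°

Two edge vectors: Well A→Well B = (-150, -822, -555), Well A→Well C = (60, -1712, -907).
Normal n = (Well A→Well B) × (Well A→Well C) = (-204606, -169350, 306120).
So ∂z/∂E = −n_x/n_z = 0.66838 and ∂z/∂N = −n_y/n_z = 0.55321.
Unit vector along 255° is (sin 255°, cos 255°) = (-0.9659, -0.2588).
Slope in that direction = a·(-0.9659) + b·(-0.2588) = −0.78879.
Apparent dip = arctan|0.78879| = 38.3° (true dip is 40.9°, so apparent ≤ true as expected).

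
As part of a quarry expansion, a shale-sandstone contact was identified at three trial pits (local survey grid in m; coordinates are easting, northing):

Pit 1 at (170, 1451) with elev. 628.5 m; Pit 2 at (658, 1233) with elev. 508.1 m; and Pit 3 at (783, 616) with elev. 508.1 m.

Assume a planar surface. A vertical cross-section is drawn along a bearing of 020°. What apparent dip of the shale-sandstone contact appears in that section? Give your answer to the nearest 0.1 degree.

Two edge vectors: Pit 1→Pit 2 = (488, -218, -120.4), Pit 1→Pit 3 = (613, -835, -120.4).
Normal n = (Pit 1→Pit 2) × (Pit 1→Pit 3) = (-74286.8, -15050, -273846).
So ∂z/∂easting = −n_x/n_z = −0.27127 and ∂z/∂northing = −n_y/n_z = −0.05496.
Unit vector along 020° is (sin 20°, cos 20°) = (0.3420, 0.9397).
Slope in that direction = a·(0.3420) + b·(0.9397) = −0.14442.
Apparent dip = arctan|0.14442| = 8.2° (true dip is 15.5°, so apparent ≤ true as expected).

8.2°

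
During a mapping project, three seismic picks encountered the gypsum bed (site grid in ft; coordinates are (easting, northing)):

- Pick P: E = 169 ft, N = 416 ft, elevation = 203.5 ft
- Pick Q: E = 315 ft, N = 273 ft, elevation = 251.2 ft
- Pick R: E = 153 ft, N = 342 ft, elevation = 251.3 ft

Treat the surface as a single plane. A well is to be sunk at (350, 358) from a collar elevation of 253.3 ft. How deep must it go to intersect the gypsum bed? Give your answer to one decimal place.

61.2 ft

Two edge vectors: Pick P→Pick Q = (146, -143, 47.7), Pick P→Pick R = (-16, -74, 47.8).
Normal n = (Pick P→Pick Q) × (Pick P→Pick R) = (-3305.6, -7742, -13092).
So ∂z/∂E = −n_x/n_z = −0.25249 and ∂z/∂N = −n_y/n_z = −0.59135.
Intercept c from Pick P: 203.5 + 42.67 + 246.00 = 492.17.
At (350, 358): z_contact = −88.37 − 211.70 + 492.17 = 192.10 ft.
Depth below ground = 253.3 − 192.10 = 61.2 ft.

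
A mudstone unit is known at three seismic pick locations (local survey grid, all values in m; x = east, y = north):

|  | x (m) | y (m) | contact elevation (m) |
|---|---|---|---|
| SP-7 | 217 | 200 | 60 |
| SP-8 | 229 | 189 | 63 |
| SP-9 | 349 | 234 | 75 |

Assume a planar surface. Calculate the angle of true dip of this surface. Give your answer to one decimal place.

10.5°

Let the plane be z = a·x + b·y + c.
SP-8−SP-7: 12a − 11b = 3;  SP-9−SP-7: 132a + 34b = 15.
Solving gives a = 0.14355, b = −0.11613.
Gradient magnitude |∇z| = √(a² + b²) = √(0.02061 + 0.01349) = 0.18464.
True dip = arctan(0.18464) = 10.5°, dipping toward NW (azimuth ≈ 309°).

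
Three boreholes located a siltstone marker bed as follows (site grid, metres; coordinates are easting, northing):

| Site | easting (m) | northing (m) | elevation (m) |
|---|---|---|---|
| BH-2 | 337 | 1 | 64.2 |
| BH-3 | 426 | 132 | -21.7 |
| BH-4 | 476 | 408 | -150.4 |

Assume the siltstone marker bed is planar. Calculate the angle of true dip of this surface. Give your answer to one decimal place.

Let the plane be z = a·easting + b·northing + c.
BH-3−BH-2: 89a + 131b = −85.9;  BH-4−BH-2: 139a + 407b = −214.6.
Solving gives a = −0.38019, b = −0.39743.
Gradient magnitude |∇z| = √(a² + b²) = √(0.14454 + 0.15795) = 0.54999.
True dip = arctan(0.54999) = 28.8°, dipping toward NE (azimuth ≈ 044°).

28.8°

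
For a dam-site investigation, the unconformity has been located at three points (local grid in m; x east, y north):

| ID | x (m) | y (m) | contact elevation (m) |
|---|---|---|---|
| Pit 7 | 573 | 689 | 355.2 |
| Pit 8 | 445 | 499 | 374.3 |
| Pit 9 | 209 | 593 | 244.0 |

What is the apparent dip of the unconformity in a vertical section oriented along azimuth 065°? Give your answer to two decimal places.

Let the plane be z = a·x + b·y + c.
Pit 8−Pit 7: −128a − 190b = 19.1;  Pit 9−Pit 7: −364a − 96b = −111.2.
Solving gives a = 0.40374, b = −0.37252.
Unit vector along 065° is (sin 65°, cos 65°) = (0.9063, 0.4226).
Slope in that direction = a·(0.9063) + b·(0.4226) = 0.20848.
Apparent dip = arctan|0.20848| = 11.78° (true dip is 28.8°, so apparent ≤ true as expected).

11.78°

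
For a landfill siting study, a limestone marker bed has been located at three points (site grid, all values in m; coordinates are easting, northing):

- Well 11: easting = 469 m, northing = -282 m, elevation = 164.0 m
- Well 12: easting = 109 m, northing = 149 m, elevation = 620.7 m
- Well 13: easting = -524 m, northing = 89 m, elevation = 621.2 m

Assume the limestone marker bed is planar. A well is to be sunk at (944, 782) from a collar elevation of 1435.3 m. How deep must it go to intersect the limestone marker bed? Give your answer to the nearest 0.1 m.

271.8 m

Let the plane be z = a·easting + b·northing + c.
Well 12−Well 11: −360a + 431b = 456.7;  Well 13−Well 11: −993a + 371b = 457.2.
Solving gives a = −0.09380, b = 0.98128.
Then c = 164 − a·469 − b·-282 = 484.71.
At (944, 782): z_contact = −88.55 + 767.36 + 484.71 = 1163.52 m.
Depth below ground = 1435.3 − 1163.52 = 271.8 m.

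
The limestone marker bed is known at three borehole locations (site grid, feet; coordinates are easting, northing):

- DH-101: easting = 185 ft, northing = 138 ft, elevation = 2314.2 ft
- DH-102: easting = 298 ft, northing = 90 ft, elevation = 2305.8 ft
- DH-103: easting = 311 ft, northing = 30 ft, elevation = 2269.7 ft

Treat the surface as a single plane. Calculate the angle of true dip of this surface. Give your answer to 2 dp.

Let the plane be z = a·easting + b·northing + c.
DH-102−DH-101: 113a − 48b = −8.4;  DH-103−DH-101: 126a − 108b = −44.5.
Solving gives a = 0.19961, b = 0.64492.
Gradient magnitude |∇z| = √(a² + b²) = √(0.03984 + 0.41592) = 0.67510.
True dip = arctan(0.67510) = 34.02°, dipping toward SSW (azimuth ≈ 197°).

34.02°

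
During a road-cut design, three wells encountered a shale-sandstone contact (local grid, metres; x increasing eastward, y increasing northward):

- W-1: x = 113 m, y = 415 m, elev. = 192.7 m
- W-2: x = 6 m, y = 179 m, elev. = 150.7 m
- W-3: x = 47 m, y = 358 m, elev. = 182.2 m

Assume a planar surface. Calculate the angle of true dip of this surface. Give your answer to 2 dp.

Let the plane be z = a·x + b·y + c.
W-2−W-1: −107a − 236b = −42;  W-3−W-1: −66a − 57b = −10.5.
Solving gives a = 0.00886, b = 0.17395.
Gradient magnitude |∇z| = √(a² + b²) = √(0.00008 + 0.03026) = 0.17417.
True dip = arctan(0.17417) = 9.88°, dipping toward S (azimuth ≈ 183°).

9.88°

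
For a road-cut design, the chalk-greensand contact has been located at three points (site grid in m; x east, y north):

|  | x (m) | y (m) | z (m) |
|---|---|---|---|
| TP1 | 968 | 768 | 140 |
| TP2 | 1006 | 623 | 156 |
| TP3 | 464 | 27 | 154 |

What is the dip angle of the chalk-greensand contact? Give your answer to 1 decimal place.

7.3°

Two edge vectors: TP1→TP2 = (38, -145, 16), TP1→TP3 = (-504, -741, 14).
Normal n = (TP1→TP2) × (TP1→TP3) = (9826, -8596, -101238).
So ∂z/∂x = −n_x/n_z = 0.09706 and ∂z/∂y = −n_y/n_z = −0.08491.
Gradient magnitude |∇z| = √(a² + b²) = √(0.00942 + 0.00721) = 0.12896.
True dip = arctan(0.12896) = 7.3°, dipping toward NW (azimuth ≈ 311°).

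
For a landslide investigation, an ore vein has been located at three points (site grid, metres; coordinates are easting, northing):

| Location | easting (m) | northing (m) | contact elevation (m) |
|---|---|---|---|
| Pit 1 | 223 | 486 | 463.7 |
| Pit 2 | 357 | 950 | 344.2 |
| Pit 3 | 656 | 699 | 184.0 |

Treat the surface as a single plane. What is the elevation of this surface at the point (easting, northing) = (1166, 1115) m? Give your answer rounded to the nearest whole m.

Two edge vectors: Pit 1→Pit 2 = (134, 464, -119.5), Pit 1→Pit 3 = (433, 213, -279.7).
Normal n = (Pit 1→Pit 2) × (Pit 1→Pit 3) = (-104327.3, -14263.7, -172370).
So ∂z/∂easting = −n_x/n_z = −0.60525 and ∂z/∂northing = −n_y/n_z = −0.08275.
Intercept c from Pit 1: 463.7 + 134.97 + 40.22 = 638.89.
At (1166, 1115): z = −705.7 − 92.3 + 638.89 = -159.1 m.

-159 m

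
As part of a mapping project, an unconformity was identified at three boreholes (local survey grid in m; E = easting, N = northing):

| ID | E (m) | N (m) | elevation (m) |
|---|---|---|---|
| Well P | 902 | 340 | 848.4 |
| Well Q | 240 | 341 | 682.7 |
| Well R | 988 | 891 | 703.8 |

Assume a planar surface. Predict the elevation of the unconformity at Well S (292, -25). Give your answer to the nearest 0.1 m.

806.0 m

Two edge vectors: Well P→Well Q = (-662, 1, -165.7), Well P→Well R = (86, 551, -144.6).
Normal n = (Well P→Well Q) × (Well P→Well R) = (91156.1, -109975.4, -364848).
So ∂z/∂E = −n_x/n_z = 0.24985 and ∂z/∂N = −n_y/n_z = −0.30143.
Intercept c from Well P: 848.4 − 225.36 + 102.49 = 725.52.
At (292, -25): z = 73.0 + 7.5 + 725.52 = 806.0 m.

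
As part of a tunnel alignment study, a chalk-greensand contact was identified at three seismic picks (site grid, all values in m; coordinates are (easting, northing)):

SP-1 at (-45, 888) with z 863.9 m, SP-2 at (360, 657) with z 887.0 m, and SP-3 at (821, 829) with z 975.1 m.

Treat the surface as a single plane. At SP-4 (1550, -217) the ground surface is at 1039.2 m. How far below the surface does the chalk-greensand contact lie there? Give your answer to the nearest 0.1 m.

Two edge vectors: SP-1→SP-2 = (405, -231, 23.1), SP-1→SP-3 = (866, -59, 111.2).
Normal n = (SP-1→SP-2) × (SP-1→SP-3) = (-24324.3, -25031.4, 176151).
So ∂z/∂E = −n_x/n_z = 0.138088 and ∂z/∂N = −n_y/n_z = 0.142102.
Intercept c from SP-1: 863.9 + 6.21 − 126.19 = 743.93.
At (1550, -217): z_contact = 214.04 − 30.84 + 743.93 = 927.13 m.
Depth below ground = 1039.2 − 927.13 = 112.1 m.

112.1 m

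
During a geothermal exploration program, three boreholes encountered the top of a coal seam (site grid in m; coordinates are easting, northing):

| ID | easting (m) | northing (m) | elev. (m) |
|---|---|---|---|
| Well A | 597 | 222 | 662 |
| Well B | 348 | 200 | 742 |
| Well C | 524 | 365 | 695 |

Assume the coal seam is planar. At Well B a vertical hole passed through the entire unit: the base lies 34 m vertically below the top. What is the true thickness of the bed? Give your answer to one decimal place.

Let the plane be z = a·easting + b·northing + c.
Well B−Well A: −249a − 22b = 80;  Well C−Well A: −73a + 143b = 33.
Solving gives a = −0.32693, b = 0.06388.
|∇z| = √(a²+b²) = 0.33311, so dip δ = arctan(0.33311) = 18.42°.
True thickness = vertical thickness × cos δ = 34 × cos 18.42° = 32.3 m.

32.3 m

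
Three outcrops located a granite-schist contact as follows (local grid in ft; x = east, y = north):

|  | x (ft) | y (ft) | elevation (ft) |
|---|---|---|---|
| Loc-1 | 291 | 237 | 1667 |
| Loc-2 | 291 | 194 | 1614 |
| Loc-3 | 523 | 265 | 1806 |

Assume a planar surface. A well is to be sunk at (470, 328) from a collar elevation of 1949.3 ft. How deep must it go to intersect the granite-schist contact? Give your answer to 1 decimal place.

89.5 ft

Let the plane be z = a·x + b·y + c.
Loc-2−Loc-1: 0a − 43b = −53;  Loc-3−Loc-1: 232a + 28b = 139.
Solving gives a = 0.45038, b = 1.23256.
Then c = 1667 − a·291 − b·237 = 1243.82.
At (470, 328): z_contact = 211.68 + 404.28 + 1243.82 = 1859.78 ft.
Depth below ground = 1949.3 − 1859.78 = 89.5 ft.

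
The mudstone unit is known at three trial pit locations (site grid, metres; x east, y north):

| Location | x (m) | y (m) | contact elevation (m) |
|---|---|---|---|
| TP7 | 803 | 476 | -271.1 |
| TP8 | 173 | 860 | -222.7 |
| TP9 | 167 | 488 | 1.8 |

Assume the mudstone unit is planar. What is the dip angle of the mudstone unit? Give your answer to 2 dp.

36.55°

Two edge vectors: TP7→TP8 = (-630, 384, 48.4), TP7→TP9 = (-636, 12, 272.9).
Normal n = (TP7→TP8) × (TP7→TP9) = (104212.8, 141144.6, 236664).
So ∂z/∂x = −n_x/n_z = −0.44034 and ∂z/∂y = −n_y/n_z = −0.59639.
Gradient magnitude |∇z| = √(a² + b²) = √(0.19390 + 0.35568) = 0.74134.
True dip = arctan(0.74134) = 36.55°, dipping toward NE (azimuth ≈ 036°).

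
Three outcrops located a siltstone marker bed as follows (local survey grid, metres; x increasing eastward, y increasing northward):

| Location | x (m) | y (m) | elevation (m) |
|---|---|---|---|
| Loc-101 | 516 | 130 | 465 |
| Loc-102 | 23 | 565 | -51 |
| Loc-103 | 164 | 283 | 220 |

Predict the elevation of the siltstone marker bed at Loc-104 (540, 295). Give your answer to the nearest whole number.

344 m

Let the plane be z = a·x + b·y + c.
Loc-102−Loc-101: −493a + 435b = −516;  Loc-103−Loc-101: −352a + 153b = −245.
Solving gives a = 0.35560, b = −0.78319.
Then c = 465 − a·516 − b·130 = 383.32.
At (540, 295): z = 192.0 − 231.0 + 383.32 = 344.3 m.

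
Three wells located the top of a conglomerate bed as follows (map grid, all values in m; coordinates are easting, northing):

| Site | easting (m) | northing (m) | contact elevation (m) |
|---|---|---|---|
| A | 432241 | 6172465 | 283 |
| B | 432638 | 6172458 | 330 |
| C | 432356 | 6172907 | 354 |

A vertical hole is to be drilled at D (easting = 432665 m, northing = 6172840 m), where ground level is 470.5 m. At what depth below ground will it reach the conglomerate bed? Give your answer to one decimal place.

Let the plane be z = a·easting + b·northing + c.
B−A: 397a − 7b = 47;  C−A: 115a + 442b = 71.
Solving gives a = 0.120666670, b = 0.129238310.
Then c = 283 − a·432241 − b·6172465 = −849593.03.
At (432665, 6172840): z_contact = 52208.24 + 797767.41 − 849593.03 = 382.63 m.
Depth below ground = 470.5 − 382.63 = 87.9 m.

87.9 m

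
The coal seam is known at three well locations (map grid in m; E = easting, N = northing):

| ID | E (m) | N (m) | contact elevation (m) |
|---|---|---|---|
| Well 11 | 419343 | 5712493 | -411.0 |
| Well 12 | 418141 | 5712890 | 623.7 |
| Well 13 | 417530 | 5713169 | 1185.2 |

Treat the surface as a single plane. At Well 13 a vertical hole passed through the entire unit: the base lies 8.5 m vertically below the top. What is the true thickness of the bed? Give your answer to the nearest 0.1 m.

6.5 m

Two edge vectors: Well 11→Well 12 = (-1202, 397, 1034.7), Well 11→Well 13 = (-1813, 676, 1596.2).
Normal n = (Well 11→Well 12) × (Well 11→Well 13) = (-65765.8, 42721.3, -92791).
So ∂z/∂E = −n_x/n_z = −0.70875 and ∂z/∂N = −n_y/n_z = 0.46040.
|∇z| = √(a²+b²) = 0.84516, so dip δ = arctan(0.84516) = 40.20°.
True thickness = vertical thickness × cos δ = 8.5 × cos 40.20° = 6.5 m.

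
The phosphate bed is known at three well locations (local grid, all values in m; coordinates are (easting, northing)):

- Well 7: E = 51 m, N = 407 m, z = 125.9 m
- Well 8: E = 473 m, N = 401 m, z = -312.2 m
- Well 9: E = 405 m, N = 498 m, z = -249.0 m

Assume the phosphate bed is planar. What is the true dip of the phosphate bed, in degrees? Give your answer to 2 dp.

46.18°

Let the plane be z = a·E + b·N + c.
Well 8−Well 7: 422a − 6b = −438.1;  Well 9−Well 7: 354a + 91b = −374.9.
Solving gives a = −1.03925, b = −0.07700.
Gradient magnitude |∇z| = √(a² + b²) = √(1.08003 + 0.00593) = 1.04209.
True dip = arctan(1.04209) = 46.18°, dipping toward E (azimuth ≈ 086°).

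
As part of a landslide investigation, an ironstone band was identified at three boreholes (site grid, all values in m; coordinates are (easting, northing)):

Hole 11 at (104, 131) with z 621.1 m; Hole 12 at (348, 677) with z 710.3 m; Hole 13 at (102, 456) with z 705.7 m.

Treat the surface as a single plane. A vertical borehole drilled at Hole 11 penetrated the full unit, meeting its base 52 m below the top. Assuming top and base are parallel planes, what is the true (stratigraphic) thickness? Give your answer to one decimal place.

Two edge vectors: Hole 11→Hole 12 = (244, 546, 89.2), Hole 11→Hole 13 = (-2, 325, 84.6).
Normal n = (Hole 11→Hole 12) × (Hole 11→Hole 13) = (17201.6, -20820.8, 80392).
So ∂z/∂E = −n_x/n_z = −0.21397 and ∂z/∂N = −n_y/n_z = 0.25899.
|∇z| = √(a²+b²) = 0.33595, so dip δ = arctan(0.33595) = 18.57°.
True thickness = vertical thickness × cos δ = 52 × cos 18.57° = 49.3 m.

49.3 m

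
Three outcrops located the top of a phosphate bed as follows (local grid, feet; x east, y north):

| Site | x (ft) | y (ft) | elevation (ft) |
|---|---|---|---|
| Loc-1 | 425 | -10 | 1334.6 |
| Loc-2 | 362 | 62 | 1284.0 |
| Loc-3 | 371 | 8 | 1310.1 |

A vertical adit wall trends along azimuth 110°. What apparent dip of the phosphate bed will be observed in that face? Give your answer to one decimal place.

23.7°

Let the plane be z = a·x + b·y + c.
Loc-2−Loc-1: −63a + 72b = −50.6;  Loc-3−Loc-1: −54a + 18b = −24.5.
Solving gives a = 0.30980, b = −0.43170.
Unit vector along 110° is (sin 110°, cos 110°) = (0.9397, -0.3420).
Slope in that direction = a·(0.9397) + b·(-0.3420) = 0.43877.
Apparent dip = arctan|0.43877| = 23.7° (true dip is 28.0°, so apparent ≤ true as expected).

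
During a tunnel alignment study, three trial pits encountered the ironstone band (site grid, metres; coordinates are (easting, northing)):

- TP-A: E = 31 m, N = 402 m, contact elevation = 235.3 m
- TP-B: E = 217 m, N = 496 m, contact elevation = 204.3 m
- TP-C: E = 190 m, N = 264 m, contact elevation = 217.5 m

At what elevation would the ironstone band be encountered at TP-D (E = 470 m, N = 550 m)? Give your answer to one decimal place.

165.1 m

Two edge vectors: TP-A→TP-B = (186, 94, -31), TP-A→TP-C = (159, -138, -17.8).
Normal n = (TP-A→TP-B) × (TP-A→TP-C) = (-5951.2, -1618.2, -40614).
So ∂z/∂E = −n_x/n_z = −0.14653 and ∂z/∂N = −n_y/n_z = −0.03984.
Intercept c from TP-A: 235.3 + 4.54 + 16.02 = 255.86.
At (470, 550): z = −68.9 − 21.9 + 255.86 = 165.1 m.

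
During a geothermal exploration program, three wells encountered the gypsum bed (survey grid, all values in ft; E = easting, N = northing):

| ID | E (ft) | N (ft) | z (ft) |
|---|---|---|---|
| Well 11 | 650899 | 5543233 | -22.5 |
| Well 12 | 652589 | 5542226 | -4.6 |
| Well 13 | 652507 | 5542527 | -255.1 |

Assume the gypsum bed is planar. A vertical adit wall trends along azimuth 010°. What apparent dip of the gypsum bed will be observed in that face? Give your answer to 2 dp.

47.09°

Let the plane be z = a·E + b·N + c.
Well 12−Well 11: 1690a − 1007b = 17.9;  Well 13−Well 11: 1608a − 706b = −232.6.
Solving gives a = −0.57934, b = −0.99005.
Unit vector along 010° is (sin 10°, cos 10°) = (0.1736, 0.9848).
Slope in that direction = a·(0.1736) + b·(0.9848) = −1.07561.
Apparent dip = arctan|1.07561| = 47.09° (true dip is 48.9°, so apparent ≤ true as expected).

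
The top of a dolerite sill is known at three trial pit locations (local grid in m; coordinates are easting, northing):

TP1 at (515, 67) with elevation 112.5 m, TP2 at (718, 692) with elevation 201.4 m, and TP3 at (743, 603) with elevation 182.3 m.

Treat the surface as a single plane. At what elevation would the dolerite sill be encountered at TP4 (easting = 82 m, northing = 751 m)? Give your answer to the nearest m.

288 m

Two edge vectors: TP1→TP2 = (203, 625, 88.9), TP1→TP3 = (228, 536, 69.8).
Normal n = (TP1→TP2) × (TP1→TP3) = (-4025.4, 6099.8, -33692).
So ∂z/∂easting = −n_x/n_z = −0.11948 and ∂z/∂northing = −n_y/n_z = 0.18105.
Intercept c from TP1: 112.5 + 61.53 − 12.13 = 161.90.
At (82, 751): z = −9.8 + 136.0 + 161.90 = 288.1 m.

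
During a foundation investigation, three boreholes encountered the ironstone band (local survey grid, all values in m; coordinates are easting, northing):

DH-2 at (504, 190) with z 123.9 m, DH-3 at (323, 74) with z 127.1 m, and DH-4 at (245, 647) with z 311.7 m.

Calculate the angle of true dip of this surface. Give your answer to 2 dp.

19.76°

Let the plane be z = a·easting + b·northing + c.
DH-3−DH-2: −181a − 116b = 3.2;  DH-4−DH-2: −259a + 457b = 187.8.
Solving gives a = −0.20616, b = 0.29410.
Gradient magnitude |∇z| = √(a² + b²) = √(0.04250 + 0.08649) = 0.35916.
True dip = arctan(0.35916) = 19.76°, dipping toward SE (azimuth ≈ 145°).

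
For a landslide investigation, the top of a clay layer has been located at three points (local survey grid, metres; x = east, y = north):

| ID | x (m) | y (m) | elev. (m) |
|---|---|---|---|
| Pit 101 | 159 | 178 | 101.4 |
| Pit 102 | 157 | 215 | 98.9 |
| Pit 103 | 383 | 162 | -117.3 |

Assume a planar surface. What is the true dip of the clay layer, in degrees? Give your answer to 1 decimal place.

Two edge vectors: Pit 101→Pit 102 = (-2, 37, -2.5), Pit 101→Pit 103 = (224, -16, -218.7).
Normal n = (Pit 101→Pit 102) × (Pit 101→Pit 103) = (-8131.9, -997.4, -8256).
So ∂z/∂x = −n_x/n_z = −0.98497 and ∂z/∂y = −n_y/n_z = −0.12081.
Gradient magnitude |∇z| = √(a² + b²) = √(0.97016 + 0.01459) = 0.99235.
True dip = arctan(0.99235) = 44.8°, dipping toward E (azimuth ≈ 083°).

44.8°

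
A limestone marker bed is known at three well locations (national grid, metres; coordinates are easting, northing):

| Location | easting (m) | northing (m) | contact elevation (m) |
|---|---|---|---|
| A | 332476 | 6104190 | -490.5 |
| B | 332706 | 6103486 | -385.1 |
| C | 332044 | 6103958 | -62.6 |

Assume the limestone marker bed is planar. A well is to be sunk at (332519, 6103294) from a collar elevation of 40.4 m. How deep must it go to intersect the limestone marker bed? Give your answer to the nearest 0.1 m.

203.4 m

Let the plane be z = a·easting + b·northing + c.
B−A: 230a − 704b = 105.4;  C−A: −432a − 232b = 427.9.
Solving gives a = −0.774260395, b = −0.402670299.
Then c = -490.5 − a·332476 − b·6104190 = 2714908.51.
At (332519, 6103294): z_contact = −257456.29 − 2457615.22 + 2714908.51 = -163.00 m.
Depth below ground = 40.4 − (-163.00) = 203.4 m.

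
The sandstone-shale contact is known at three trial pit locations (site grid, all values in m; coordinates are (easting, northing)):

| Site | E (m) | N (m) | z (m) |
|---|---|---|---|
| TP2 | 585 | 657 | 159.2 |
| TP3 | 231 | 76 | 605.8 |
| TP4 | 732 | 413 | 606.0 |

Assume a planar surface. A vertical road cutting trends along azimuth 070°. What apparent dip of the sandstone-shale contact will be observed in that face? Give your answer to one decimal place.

Two edge vectors: TP2→TP3 = (-354, -581, 446.6), TP2→TP4 = (147, -244, 446.8).
Normal n = (TP2→TP3) × (TP2→TP4) = (-150620.4, 223817.4, 171783).
So ∂z/∂E = −n_x/n_z = 0.87681 and ∂z/∂N = −n_y/n_z = −1.30291.
Unit vector along 070° is (sin 70°, cos 70°) = (0.9397, 0.3420).
Slope in that direction = a·(0.9397) + b·(0.3420) = 0.37831.
Apparent dip = arctan|0.37831| = 20.7° (true dip is 57.5°, so apparent ≤ true as expected).

20.7°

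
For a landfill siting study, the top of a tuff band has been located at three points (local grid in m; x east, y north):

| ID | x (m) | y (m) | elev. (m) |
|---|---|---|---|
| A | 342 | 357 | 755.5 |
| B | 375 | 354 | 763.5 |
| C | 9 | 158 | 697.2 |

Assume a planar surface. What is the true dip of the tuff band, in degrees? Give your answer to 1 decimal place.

Two edge vectors: A→B = (33, -3, 8), A→C = (-333, -199, -58.3).
Normal n = (A→B) × (A→C) = (1766.9, -740.1, -7566).
So ∂z/∂x = −n_x/n_z = 0.23353 and ∂z/∂y = −n_y/n_z = −0.09782.
Gradient magnitude |∇z| = √(a² + b²) = √(0.05454 + 0.00957) = 0.25319.
True dip = arctan(0.25319) = 14.2°, dipping toward WNW (azimuth ≈ 293°).

14.2°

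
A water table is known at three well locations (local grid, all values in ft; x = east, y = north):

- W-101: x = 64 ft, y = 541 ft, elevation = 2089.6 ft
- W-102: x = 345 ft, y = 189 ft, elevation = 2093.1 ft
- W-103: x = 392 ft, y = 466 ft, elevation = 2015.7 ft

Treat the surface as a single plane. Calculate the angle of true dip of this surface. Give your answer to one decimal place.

Let the plane be z = a·x + b·y + c.
W-102−W-101: 281a − 352b = 3.5;  W-103−W-101: 328a − 75b = −73.9.
Solving gives a = −0.27840, b = −0.23219.
Gradient magnitude |∇z| = √(a² + b²) = √(0.07750 + 0.05391) = 0.36251.
True dip = arctan(0.36251) = 19.9°, dipping toward NE (azimuth ≈ 050°).

19.9°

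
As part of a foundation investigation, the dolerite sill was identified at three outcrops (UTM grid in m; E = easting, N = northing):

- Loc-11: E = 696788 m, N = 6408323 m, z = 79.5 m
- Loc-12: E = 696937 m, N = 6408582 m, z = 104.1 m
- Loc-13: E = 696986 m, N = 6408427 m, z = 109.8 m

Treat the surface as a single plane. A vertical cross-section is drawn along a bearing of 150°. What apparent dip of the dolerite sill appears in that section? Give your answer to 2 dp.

3.74°

Let the plane be z = a·E + b·N + c.
Loc-12−Loc-11: 149a + 259b = 24.6;  Loc-13−Loc-11: 198a + 104b = 30.3.
Solving gives a = 0.14780, b = 0.00995.
Unit vector along 150° is (sin 150°, cos 150°) = (0.5000, -0.8660).
Slope in that direction = a·(0.5000) + b·(-0.8660) = 0.06528.
Apparent dip = arctan|0.06528| = 3.74° (true dip is 8.4°, so apparent ≤ true as expected).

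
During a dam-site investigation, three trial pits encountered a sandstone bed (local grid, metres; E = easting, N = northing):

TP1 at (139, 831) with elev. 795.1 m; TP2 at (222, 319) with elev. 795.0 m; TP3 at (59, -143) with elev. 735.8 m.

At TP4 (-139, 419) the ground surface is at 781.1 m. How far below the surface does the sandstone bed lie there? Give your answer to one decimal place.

71.8 m

Two edge vectors: TP1→TP2 = (83, -512, -0.1), TP1→TP3 = (-80, -974, -59.3).
Normal n = (TP1→TP2) × (TP1→TP3) = (30264.2, 4929.9, -121802).
So ∂z/∂E = −n_x/n_z = 0.24847 and ∂z/∂N = −n_y/n_z = 0.04047.
Intercept c from TP1: 795.1 − 34.54 − 33.63 = 726.93.
At (-139, 419): z_contact = −34.54 + 16.96 + 726.93 = 709.35 m.
Depth below ground = 781.1 − 709.35 = 71.8 m.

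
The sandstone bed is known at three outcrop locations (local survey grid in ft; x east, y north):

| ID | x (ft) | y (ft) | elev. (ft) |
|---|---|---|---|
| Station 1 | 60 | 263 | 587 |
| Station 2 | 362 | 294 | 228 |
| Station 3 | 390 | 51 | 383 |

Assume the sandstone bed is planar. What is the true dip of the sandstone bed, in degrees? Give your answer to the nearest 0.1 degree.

53.4°

Let the plane be z = a·x + b·y + c.
Station 2−Station 1: 302a + 31b = −359;  Station 3−Station 1: 330a − 212b = −204.
Solving gives a = −1.11014, b = −0.76578.
Gradient magnitude |∇z| = √(a² + b²) = √(1.23240 + 0.58641) = 1.34863.
True dip = arctan(1.34863) = 53.4°, dipping toward NE (azimuth ≈ 055°).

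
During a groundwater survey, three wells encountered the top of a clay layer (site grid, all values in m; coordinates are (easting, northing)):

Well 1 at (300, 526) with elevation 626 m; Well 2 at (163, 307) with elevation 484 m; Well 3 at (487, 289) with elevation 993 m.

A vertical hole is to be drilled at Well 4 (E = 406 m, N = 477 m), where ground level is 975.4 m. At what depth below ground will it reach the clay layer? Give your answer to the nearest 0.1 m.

168.9 m

Let the plane be z = a·E + b·N + c.
Well 2−Well 1: −137a − 219b = −142;  Well 3−Well 1: 187a − 237b = 367.
Solving gives a = 1.55304, b = −0.32313.
Then c = 626 − a·300 − b·526 = 330.06.
At (406, 477): z_contact = 630.53 − 154.13 + 330.06 = 806.46 m.
Depth below ground = 975.4 − 806.46 = 168.9 m.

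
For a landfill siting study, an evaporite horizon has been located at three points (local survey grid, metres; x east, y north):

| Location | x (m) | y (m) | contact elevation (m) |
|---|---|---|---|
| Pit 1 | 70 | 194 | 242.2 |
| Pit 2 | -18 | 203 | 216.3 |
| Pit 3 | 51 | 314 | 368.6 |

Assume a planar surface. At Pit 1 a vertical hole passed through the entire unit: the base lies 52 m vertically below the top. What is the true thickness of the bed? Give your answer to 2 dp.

Two edge vectors: Pit 1→Pit 2 = (-88, 9, -25.9), Pit 1→Pit 3 = (-19, 120, 126.4).
Normal n = (Pit 1→Pit 2) × (Pit 1→Pit 3) = (4245.6, 11615.3, -10389).
So ∂z/∂x = −n_x/n_z = 0.40866 and ∂z/∂y = −n_y/n_z = 1.11804.
|∇z| = √(a²+b²) = 1.19038, so dip δ = arctan(1.19038) = 49.97°.
True thickness = vertical thickness × cos δ = 52 × cos 49.97° = 33.45 m.

33.45 m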